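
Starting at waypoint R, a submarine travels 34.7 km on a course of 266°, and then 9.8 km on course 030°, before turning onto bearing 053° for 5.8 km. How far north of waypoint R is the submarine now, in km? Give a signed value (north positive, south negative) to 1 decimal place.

Leg 1 (266°, 34.7 km): east 34.7 sin 266° = -34.62, north 34.7 cos 266° = -2.42
Leg 2 (030°, 9.8 km): east 9.8 sin 30° = 4.90, north 9.8 cos 30° = 8.49
Leg 3 (053°, 5.8 km): east 5.8 sin 53° = 4.63, north 5.8 cos 53° = 3.49
Net north component: 9.56 km.

9.6 km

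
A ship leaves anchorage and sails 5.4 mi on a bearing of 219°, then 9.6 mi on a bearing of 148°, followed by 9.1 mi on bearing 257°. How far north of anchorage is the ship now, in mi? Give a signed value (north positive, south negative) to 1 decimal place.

-14.4 mi

Leg 1 (219°, 5.4 mi): east 5.4 sin 219° = -3.40, north 5.4 cos 219° = -4.20
Leg 2 (148°, 9.6 mi): east 9.6 sin 148° = 5.09, north 9.6 cos 148° = -8.14
Leg 3 (257°, 9.1 mi): east 9.1 sin 257° = -8.87, north 9.1 cos 257° = -2.05
Net north component: -14.38 mi.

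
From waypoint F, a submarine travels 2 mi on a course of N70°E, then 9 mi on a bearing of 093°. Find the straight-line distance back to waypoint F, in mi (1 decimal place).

10.9 mi

Leg 1 (N70°E, 2 mi): east 2 sin 70° = 1.88, north 2 cos 70° = 0.68
Leg 2 (093°, 9 mi): east 9 sin 93° = 8.99, north 9 cos 93° = -0.47
Net: 10.87 east, 0.21 north. Distance = √((10.87)² + (0.21)²) = 10.869 mi.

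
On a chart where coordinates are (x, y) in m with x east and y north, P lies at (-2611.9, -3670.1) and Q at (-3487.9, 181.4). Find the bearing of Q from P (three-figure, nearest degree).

347°

Δeast = -3487.9 − -2611.9 = -876.00; Δnorth = 181.4 − -3670.1 = 3851.50.
Bearing = atan2(Δeast, Δnorth) mod 360° = 347.19° ≈ 347°.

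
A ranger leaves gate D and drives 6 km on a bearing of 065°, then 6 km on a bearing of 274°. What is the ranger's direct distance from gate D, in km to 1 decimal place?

Leg 1 (065°, 6 km): east 6 sin 65° = 5.44, north 6 cos 65° = 2.54
Leg 2 (274°, 6 km): east 6 sin 274° = -5.99, north 6 cos 274° = 0.42
Net: -0.55 east, 2.95 north. Distance = √((-0.55)² + (2.95)²) = 3.005 km.

3.0 km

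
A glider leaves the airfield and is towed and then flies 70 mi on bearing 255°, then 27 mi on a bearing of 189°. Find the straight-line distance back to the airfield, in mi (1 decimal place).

84.7 mi

Leg 1 (255°, 70 mi): east 70 sin 255° = -67.61, north 70 cos 255° = -18.12
Leg 2 (189°, 27 mi): east 27 sin 189° = -4.22, north 27 cos 189° = -26.67
Net: -71.84 east, -44.78 north. Distance = √((-71.84)² + (-44.78)²) = 84.655 mi.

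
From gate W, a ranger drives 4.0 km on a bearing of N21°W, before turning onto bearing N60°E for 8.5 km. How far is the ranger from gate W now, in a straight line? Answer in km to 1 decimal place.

9.9 km

Leg 1 (N21°W, 4.0 km): east 4.0 sin 339° = -1.43, north 4.0 cos 339° = 3.73
Leg 2 (N60°E, 8.5 km): east 8.5 sin 60° = 7.36, north 8.5 cos 60° = 4.25
Net: 5.93 east, 7.98 north. Distance = √((5.93)² + (7.98)²) = 9.944 km.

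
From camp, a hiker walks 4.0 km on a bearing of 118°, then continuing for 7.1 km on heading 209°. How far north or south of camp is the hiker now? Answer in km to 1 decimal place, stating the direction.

Leg 1 (118°, 4.0 km): east 4.0 sin 118° = 3.53, north 4.0 cos 118° = -1.88
Leg 2 (209°, 7.1 km): east 7.1 sin 209° = -3.44, north 7.1 cos 209° = -6.21
Net north component: -8.09 km.

8.1 km south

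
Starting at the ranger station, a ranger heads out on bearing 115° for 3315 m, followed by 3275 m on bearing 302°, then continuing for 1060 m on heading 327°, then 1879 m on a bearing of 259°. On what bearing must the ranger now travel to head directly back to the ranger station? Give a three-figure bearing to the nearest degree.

112°

Leg 1 (115°, 3315 m): east 3315 sin 115° = 3004.41, north 3315 cos 115° = -1400.98
Leg 2 (302°, 3275 m): east 3275 sin 302° = -2777.36, north 3275 cos 302° = 1735.49
Leg 3 (327°, 1060 m): east 1060 sin 327° = -577.32, north 1060 cos 327° = 888.99
Leg 4 (259°, 1879 m): east 1879 sin 259° = -1844.48, north 1879 cos 259° = -358.53
Net displacement: -2194.74 east, 864.97 north. Direction back to start is (2194.74, -864.97): bearing = atan2(2194.74, -864.97) mod 360° = 111.51° ≈ 112°.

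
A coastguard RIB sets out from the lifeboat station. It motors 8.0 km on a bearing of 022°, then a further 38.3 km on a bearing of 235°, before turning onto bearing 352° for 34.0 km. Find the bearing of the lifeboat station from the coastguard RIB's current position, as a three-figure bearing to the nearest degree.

Leg 1 (022°, 8.0 km): east 8.0 sin 22° = 3.00, north 8.0 cos 22° = 7.42
Leg 2 (235°, 38.3 km): east 38.3 sin 235° = -31.37, north 38.3 cos 235° = -21.97
Leg 3 (352°, 34.0 km): east 34.0 sin 352° = -4.73, north 34.0 cos 352° = 33.67
Net displacement: -33.11 east, 19.12 north. Direction back to start is (33.11, -19.12): bearing = atan2(33.11, -19.12) mod 360° = 120.00° ≈ 120°.

120°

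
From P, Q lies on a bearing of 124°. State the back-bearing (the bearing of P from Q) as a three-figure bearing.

Back-bearing = 124° + 180° = 304°.

304°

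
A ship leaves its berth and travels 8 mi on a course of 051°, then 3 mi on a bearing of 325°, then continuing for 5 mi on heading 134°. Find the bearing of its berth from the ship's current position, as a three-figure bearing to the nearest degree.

Leg 1 (051°, 8 mi): east 8 sin 51° = 6.22, north 8 cos 51° = 5.03
Leg 2 (325°, 3 mi): east 3 sin 325° = -1.72, north 3 cos 325° = 2.46
Leg 3 (134°, 5 mi): east 5 sin 134° = 3.60, north 5 cos 134° = -3.47
Net displacement: 8.09 east, 4.02 north. Direction back to start is (-8.09, -4.02): bearing = atan2(-8.09, -4.02) mod 360° = 243.59° ≈ 244°.

244°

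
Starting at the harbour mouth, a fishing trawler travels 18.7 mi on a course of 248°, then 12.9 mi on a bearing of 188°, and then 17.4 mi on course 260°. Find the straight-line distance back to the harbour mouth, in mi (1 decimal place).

Leg 1 (248°, 18.7 mi): east 18.7 sin 248° = -17.34, north 18.7 cos 248° = -7.01
Leg 2 (188°, 12.9 mi): east 12.9 sin 188° = -1.80, north 12.9 cos 188° = -12.77
Leg 3 (260°, 17.4 mi): east 17.4 sin 260° = -17.14, north 17.4 cos 260° = -3.02
Net: -36.27 east, -22.80 north. Distance = √((-36.27)² + (-22.80)²) = 42.841 mi.

42.8 mi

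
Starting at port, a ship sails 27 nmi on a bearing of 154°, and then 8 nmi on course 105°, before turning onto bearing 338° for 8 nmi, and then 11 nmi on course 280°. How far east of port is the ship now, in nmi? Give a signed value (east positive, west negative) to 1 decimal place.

5.7 nmi

Leg 1 (154°, 27 nmi): east 27 sin 154° = 11.84, north 27 cos 154° = -24.27
Leg 2 (105°, 8 nmi): east 8 sin 105° = 7.73, north 8 cos 105° = -2.07
Leg 3 (338°, 8 nmi): east 8 sin 338° = -3.00, north 8 cos 338° = 7.42
Leg 4 (280°, 11 nmi): east 11 sin 280° = -10.83, north 11 cos 280° = 1.91
Net east component: 5.73 nmi.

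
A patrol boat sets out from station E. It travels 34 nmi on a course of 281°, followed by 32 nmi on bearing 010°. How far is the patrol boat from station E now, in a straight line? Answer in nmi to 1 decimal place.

Leg 1 (281°, 34 nmi): east 34 sin 281° = -33.38, north 34 cos 281° = 6.49
Leg 2 (010°, 32 nmi): east 32 sin 10° = 5.56, north 32 cos 10° = 31.51
Net: -27.82 east, 38.00 north. Distance = √((-27.82)² + (38.00)²) = 47.095 nmi.

47.1 nmi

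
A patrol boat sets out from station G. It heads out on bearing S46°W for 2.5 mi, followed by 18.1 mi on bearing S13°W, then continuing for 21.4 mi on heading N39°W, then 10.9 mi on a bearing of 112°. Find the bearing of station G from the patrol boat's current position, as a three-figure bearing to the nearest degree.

054°

Leg 1 (S46°W, 2.5 mi): east 2.5 sin 226° = -1.80, north 2.5 cos 226° = -1.74
Leg 2 (S13°W, 18.1 mi): east 18.1 sin 193° = -4.07, north 18.1 cos 193° = -17.64
Leg 3 (N39°W, 21.4 mi): east 21.4 sin 321° = -13.47, north 21.4 cos 321° = 16.63
Leg 4 (112°, 10.9 mi): east 10.9 sin 112° = 10.11, north 10.9 cos 112° = -4.08
Net displacement: -9.23 east, -6.83 north. Direction back to start is (9.23, 6.83): bearing = atan2(9.23, 6.83) mod 360° = 53.52° ≈ 054°.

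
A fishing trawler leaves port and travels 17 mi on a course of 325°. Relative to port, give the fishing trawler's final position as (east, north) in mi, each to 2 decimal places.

(-9.75, 13.93)

Leg 1 (325°, 17 mi): east 17 sin 325° = -9.75, north 17 cos 325° = 13.93
Summing: -9.75 mi east, 13.93 mi north → (-9.75, 13.93).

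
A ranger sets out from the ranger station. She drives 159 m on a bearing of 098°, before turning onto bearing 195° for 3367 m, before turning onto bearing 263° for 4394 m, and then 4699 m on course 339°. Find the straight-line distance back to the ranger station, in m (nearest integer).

Leg 1 (098°, 159 m): east 159 sin 98° = 157.45, north 159 cos 98° = -22.13
Leg 2 (195°, 3367 m): east 3367 sin 195° = -871.44, north 3367 cos 195° = -3252.27
Leg 3 (263°, 4394 m): east 4394 sin 263° = -4361.25, north 4394 cos 263° = -535.49
Leg 4 (339°, 4699 m): east 4699 sin 339° = -1683.97, north 4699 cos 339° = 4386.89
Net: -6759.21 east, 577.00 north. Distance = √((-6759.21)² + (577.00)²) = 6783.793 m.

6784 m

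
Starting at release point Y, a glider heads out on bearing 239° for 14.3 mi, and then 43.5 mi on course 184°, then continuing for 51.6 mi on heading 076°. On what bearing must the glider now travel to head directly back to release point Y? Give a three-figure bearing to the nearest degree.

318°

Leg 1 (239°, 14.3 mi): east 14.3 sin 239° = -12.26, north 14.3 cos 239° = -7.37
Leg 2 (184°, 43.5 mi): east 43.5 sin 184° = -3.03, north 43.5 cos 184° = -43.39
Leg 3 (076°, 51.6 mi): east 51.6 sin 76° = 50.07, north 51.6 cos 76° = 12.48
Net displacement: 34.78 east, -38.28 north. Direction back to start is (-34.78, 38.28): bearing = atan2(-34.78, 38.28) mod 360° = 317.74° ≈ 318°.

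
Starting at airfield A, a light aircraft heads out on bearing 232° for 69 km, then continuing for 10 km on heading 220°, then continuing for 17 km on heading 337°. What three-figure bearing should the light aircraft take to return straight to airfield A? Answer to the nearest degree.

Leg 1 (232°, 69 km): east 69 sin 232° = -54.37, north 69 cos 232° = -42.48
Leg 2 (220°, 10 km): east 10 sin 220° = -6.43, north 10 cos 220° = -7.66
Leg 3 (337°, 17 km): east 17 sin 337° = -6.64, north 17 cos 337° = 15.65
Net displacement: -67.44 east, -34.49 north. Direction back to start is (67.44, 34.49): bearing = atan2(67.44, 34.49) mod 360° = 62.91° ≈ 063°.

063°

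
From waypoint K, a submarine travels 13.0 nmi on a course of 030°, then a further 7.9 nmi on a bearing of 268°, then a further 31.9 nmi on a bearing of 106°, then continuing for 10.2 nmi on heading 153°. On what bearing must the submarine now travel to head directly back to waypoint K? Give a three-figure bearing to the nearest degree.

282°

Leg 1 (030°, 13.0 nmi): east 13.0 sin 30° = 6.50, north 13.0 cos 30° = 11.26
Leg 2 (268°, 7.9 nmi): east 7.9 sin 268° = -7.90, north 7.9 cos 268° = -0.28
Leg 3 (106°, 31.9 nmi): east 31.9 sin 106° = 30.66, north 31.9 cos 106° = -8.79
Leg 4 (153°, 10.2 nmi): east 10.2 sin 153° = 4.63, north 10.2 cos 153° = -9.09
Net displacement: 33.90 east, -6.90 north. Direction back to start is (-33.90, 6.90): bearing = atan2(-33.90, 6.90) mod 360° = 281.50° ≈ 282°.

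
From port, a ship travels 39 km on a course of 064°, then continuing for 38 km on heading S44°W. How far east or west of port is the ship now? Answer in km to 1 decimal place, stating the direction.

Leg 1 (064°, 39 km): east 39 sin 64° = 35.05, north 39 cos 64° = 17.10
Leg 2 (S44°W, 38 km): east 38 sin 224° = -26.40, north 38 cos 224° = -27.33
Net east component: 8.66 km.

8.7 km east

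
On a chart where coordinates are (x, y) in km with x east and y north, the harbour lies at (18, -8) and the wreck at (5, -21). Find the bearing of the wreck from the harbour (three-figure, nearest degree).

225°

Δeast = 5 − 18 = -13.00; Δnorth = -21 − -8 = -13.00.
Bearing = atan2(Δeast, Δnorth) mod 360° = 225.00° ≈ 225°.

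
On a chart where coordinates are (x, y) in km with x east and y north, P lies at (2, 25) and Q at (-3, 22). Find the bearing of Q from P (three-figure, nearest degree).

239°

Δeast = -3 − 2 = -5.00; Δnorth = 22 − 25 = -3.00.
Bearing = atan2(Δeast, Δnorth) mod 360° = 239.04° ≈ 239°.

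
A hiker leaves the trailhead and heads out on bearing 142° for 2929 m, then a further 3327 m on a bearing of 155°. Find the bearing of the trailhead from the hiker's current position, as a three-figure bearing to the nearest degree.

329°

Leg 1 (142°, 2929 m): east 2929 sin 142° = 1803.27, north 2929 cos 142° = -2308.08
Leg 2 (155°, 3327 m): east 3327 sin 155° = 1406.05, north 3327 cos 155° = -3015.29
Net displacement: 3209.32 east, -5323.37 north. Direction back to start is (-3209.32, 5323.37): bearing = atan2(-3209.32, 5323.37) mod 360° = 328.92° ≈ 329°.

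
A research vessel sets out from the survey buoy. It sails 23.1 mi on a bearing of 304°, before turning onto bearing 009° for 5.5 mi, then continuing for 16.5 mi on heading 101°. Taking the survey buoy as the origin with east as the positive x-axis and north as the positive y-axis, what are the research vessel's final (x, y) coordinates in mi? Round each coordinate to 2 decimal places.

Leg 1 (304°, 23.1 mi): east 23.1 sin 304° = -19.15, north 23.1 cos 304° = 12.92
Leg 2 (009°, 5.5 mi): east 5.5 sin 9° = 0.86, north 5.5 cos 9° = 5.43
Leg 3 (101°, 16.5 mi): east 16.5 sin 101° = 16.20, north 16.5 cos 101° = -3.15
Summing: -2.09 mi east, 15.20 mi north → (-2.09, 15.20).

(-2.09, 15.20)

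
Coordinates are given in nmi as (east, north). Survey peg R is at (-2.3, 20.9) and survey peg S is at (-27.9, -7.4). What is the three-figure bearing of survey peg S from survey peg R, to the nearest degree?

222°

Δeast = -27.9 − -2.3 = -25.60; Δnorth = -7.4 − 20.9 = -28.30.
Bearing = atan2(Δeast, Δnorth) mod 360° = 222.13° ≈ 222°.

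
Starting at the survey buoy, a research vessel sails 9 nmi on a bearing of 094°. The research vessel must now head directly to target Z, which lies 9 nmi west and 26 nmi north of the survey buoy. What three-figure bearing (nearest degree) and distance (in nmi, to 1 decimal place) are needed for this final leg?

326°, 32.1 nmi

Leg 1 (094°, 9 nmi): east 9 sin 94° = 8.98, north 9 cos 94° = -0.63
Current position: (8.98, -0.63). Target: (-9, 26). Remaining: Δeast = -17.98, Δnorth = 26.63.
Bearing = atan2(-17.98, 26.63) mod 360° = 325.97°; distance = √((-17.98)² + (26.63)²) = 32.129 nmi.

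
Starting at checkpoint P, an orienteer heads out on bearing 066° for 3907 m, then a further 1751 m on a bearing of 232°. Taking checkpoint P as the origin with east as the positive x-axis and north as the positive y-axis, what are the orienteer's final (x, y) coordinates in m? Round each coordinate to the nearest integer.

Leg 1 (066°, 3907 m): east 3907 sin 66° = 3569.22, north 3907 cos 66° = 1589.12
Leg 2 (232°, 1751 m): east 1751 sin 232° = -1379.81, north 1751 cos 232° = -1078.02
Summing: 2189.42 m east, 511.10 m north → (2189, 511).

(2189, 511)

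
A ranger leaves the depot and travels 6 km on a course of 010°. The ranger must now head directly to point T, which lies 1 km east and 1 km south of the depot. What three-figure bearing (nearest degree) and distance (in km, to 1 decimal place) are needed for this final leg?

180°, 6.9 km

Leg 1 (010°, 6 km): east 6 sin 10° = 1.04, north 6 cos 10° = 5.91
Current position: (1.04, 5.91). Target: (1, -1). Remaining: Δeast = -0.04, Δnorth = -6.91.
Bearing = atan2(-0.04, -6.91) mod 360° = 180.35°; distance = √((-0.04)² + (-6.91)²) = 6.909 km.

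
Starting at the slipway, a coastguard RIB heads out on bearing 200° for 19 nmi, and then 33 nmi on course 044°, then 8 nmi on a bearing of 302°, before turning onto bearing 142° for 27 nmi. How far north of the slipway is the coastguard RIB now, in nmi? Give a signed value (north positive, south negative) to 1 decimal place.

-11.2 nmi

Leg 1 (200°, 19 nmi): east 19 sin 200° = -6.50, north 19 cos 200° = -17.85
Leg 2 (044°, 33 nmi): east 33 sin 44° = 22.92, north 33 cos 44° = 23.74
Leg 3 (302°, 8 nmi): east 8 sin 302° = -6.78, north 8 cos 302° = 4.24
Leg 4 (142°, 27 nmi): east 27 sin 142° = 16.62, north 27 cos 142° = -21.28
Net north component: -11.15 nmi.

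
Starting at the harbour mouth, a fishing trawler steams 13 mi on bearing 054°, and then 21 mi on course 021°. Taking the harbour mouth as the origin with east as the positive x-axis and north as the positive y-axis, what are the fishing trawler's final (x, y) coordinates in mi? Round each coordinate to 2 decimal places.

Leg 1 (054°, 13 mi): east 13 sin 54° = 10.52, north 13 cos 54° = 7.64
Leg 2 (021°, 21 mi): east 21 sin 21° = 7.53, north 21 cos 21° = 19.61
Summing: 18.04 mi east, 27.25 mi north → (18.04, 27.25).

(18.04, 27.25)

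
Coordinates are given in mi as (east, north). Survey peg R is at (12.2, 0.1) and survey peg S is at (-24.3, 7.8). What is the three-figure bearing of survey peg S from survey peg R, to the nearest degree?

Δeast = -24.3 − 12.2 = -36.50; Δnorth = 7.8 − 0.1 = 7.70.
Bearing = atan2(Δeast, Δnorth) mod 360° = 281.91° ≈ 282°.

282°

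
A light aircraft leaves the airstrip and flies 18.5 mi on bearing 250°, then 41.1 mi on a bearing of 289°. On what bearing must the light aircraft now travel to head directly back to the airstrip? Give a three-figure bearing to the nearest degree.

Leg 1 (250°, 18.5 mi): east 18.5 sin 250° = -17.38, north 18.5 cos 250° = -6.33
Leg 2 (289°, 41.1 mi): east 41.1 sin 289° = -38.86, north 41.1 cos 289° = 13.38
Net displacement: -56.25 east, 7.05 north. Direction back to start is (56.25, -7.05): bearing = atan2(56.25, -7.05) mod 360° = 97.15° ≈ 097°.

097°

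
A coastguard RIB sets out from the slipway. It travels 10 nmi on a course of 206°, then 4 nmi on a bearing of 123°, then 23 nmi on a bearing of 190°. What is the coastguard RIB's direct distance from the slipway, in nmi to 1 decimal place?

34.2 nmi

Leg 1 (206°, 10 nmi): east 10 sin 206° = -4.38, north 10 cos 206° = -8.99
Leg 2 (123°, 4 nmi): east 4 sin 123° = 3.35, north 4 cos 123° = -2.18
Leg 3 (190°, 23 nmi): east 23 sin 190° = -3.99, north 23 cos 190° = -22.65
Net: -5.02 east, -33.82 north. Distance = √((-5.02)² + (-33.82)²) = 34.188 nmi.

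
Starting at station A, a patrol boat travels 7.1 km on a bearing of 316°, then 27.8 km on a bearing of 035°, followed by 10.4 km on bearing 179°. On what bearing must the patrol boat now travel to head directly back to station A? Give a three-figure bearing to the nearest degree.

213°

Leg 1 (316°, 7.1 km): east 7.1 sin 316° = -4.93, north 7.1 cos 316° = 5.11
Leg 2 (035°, 27.8 km): east 27.8 sin 35° = 15.95, north 27.8 cos 35° = 22.77
Leg 3 (179°, 10.4 km): east 10.4 sin 179° = 0.18, north 10.4 cos 179° = -10.40
Net displacement: 11.19 east, 17.48 north. Direction back to start is (-11.19, -17.48): bearing = atan2(-11.19, -17.48) mod 360° = 212.64° ≈ 213°.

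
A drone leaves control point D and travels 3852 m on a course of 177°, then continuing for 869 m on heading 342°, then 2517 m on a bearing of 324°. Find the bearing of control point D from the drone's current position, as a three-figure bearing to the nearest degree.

058°

Leg 1 (177°, 3852 m): east 3852 sin 177° = 201.60, north 3852 cos 177° = -3846.72
Leg 2 (342°, 869 m): east 869 sin 342° = -268.54, north 869 cos 342° = 826.47
Leg 3 (324°, 2517 m): east 2517 sin 324° = -1479.46, north 2517 cos 324° = 2036.30
Net displacement: -1546.39 east, -983.96 north. Direction back to start is (1546.39, 983.96): bearing = atan2(1546.39, 983.96) mod 360° = 57.53° ≈ 058°.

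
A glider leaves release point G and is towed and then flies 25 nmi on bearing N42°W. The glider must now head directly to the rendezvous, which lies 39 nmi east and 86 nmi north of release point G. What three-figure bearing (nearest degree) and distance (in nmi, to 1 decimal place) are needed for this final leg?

Leg 1 (N42°W, 25 nmi): east 25 sin 318° = -16.73, north 25 cos 318° = 18.58
Current position: (-16.73, 18.58). Target: (39, 86). Remaining: Δeast = 55.73, Δnorth = 67.42.
Bearing = atan2(55.73, 67.42) mod 360° = 39.58°; distance = √((55.73)² + (67.42)²) = 87.472 nmi.

040°, 87.5 nmi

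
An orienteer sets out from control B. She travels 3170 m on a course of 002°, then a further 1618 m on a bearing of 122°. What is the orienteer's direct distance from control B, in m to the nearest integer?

2745 m

Leg 1 (002°, 3170 m): east 3170 sin 2° = 110.63, north 3170 cos 2° = 3168.07
Leg 2 (122°, 1618 m): east 1618 sin 122° = 1372.14, north 1618 cos 122° = -857.41
Net: 1482.77 east, 2310.66 north. Distance = √((1482.77)² + (2310.66)²) = 2745.499 m.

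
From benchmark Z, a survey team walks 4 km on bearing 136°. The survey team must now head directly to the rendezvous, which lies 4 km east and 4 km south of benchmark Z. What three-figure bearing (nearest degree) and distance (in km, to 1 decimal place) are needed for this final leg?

Leg 1 (136°, 4 km): east 4 sin 136° = 2.78, north 4 cos 136° = -2.88
Current position: (2.78, -2.88). Target: (4, -4). Remaining: Δeast = 1.22, Δnorth = -1.12.
Bearing = atan2(1.22, -1.12) mod 360° = 132.59°; distance = √((1.22)² + (-1.12)²) = 1.659 km.

133°, 1.7 km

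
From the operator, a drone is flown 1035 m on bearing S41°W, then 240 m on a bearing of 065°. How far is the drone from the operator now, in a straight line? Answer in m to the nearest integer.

822 m

Leg 1 (S41°W, 1035 m): east 1035 sin 221° = -679.02, north 1035 cos 221° = -781.12
Leg 2 (065°, 240 m): east 240 sin 65° = 217.51, north 240 cos 65° = 101.43
Net: -461.51 east, -679.70 north. Distance = √((-461.51)² + (-679.70)²) = 821.569 m.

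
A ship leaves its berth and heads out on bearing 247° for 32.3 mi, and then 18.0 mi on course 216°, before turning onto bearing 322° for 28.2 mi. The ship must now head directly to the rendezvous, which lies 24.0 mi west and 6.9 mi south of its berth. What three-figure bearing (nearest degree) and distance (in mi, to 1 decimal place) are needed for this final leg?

093°, 33.7 mi

Leg 1 (247°, 32.3 mi): east 32.3 sin 247° = -29.73, north 32.3 cos 247° = -12.62
Leg 2 (216°, 18.0 mi): east 18.0 sin 216° = -10.58, north 18.0 cos 216° = -14.56
Leg 3 (322°, 28.2 mi): east 28.2 sin 322° = -17.36, north 28.2 cos 322° = 22.22
Current position: (-57.67, -4.96). Target: (-24.0, -6.9). Remaining: Δeast = 33.67, Δnorth = -1.94.
Bearing = atan2(33.67, -1.94) mod 360° = 93.30°; distance = √((33.67)² + (-1.94)²) = 33.730 mi.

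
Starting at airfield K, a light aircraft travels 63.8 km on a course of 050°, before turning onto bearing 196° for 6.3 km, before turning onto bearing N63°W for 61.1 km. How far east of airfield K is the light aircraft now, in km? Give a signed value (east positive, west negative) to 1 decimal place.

-7.3 km

Leg 1 (050°, 63.8 km): east 63.8 sin 50° = 48.87, north 63.8 cos 50° = 41.01
Leg 2 (196°, 6.3 km): east 6.3 sin 196° = -1.74, north 6.3 cos 196° = -6.06
Leg 3 (N63°W, 61.1 km): east 61.1 sin 297° = -54.44, north 61.1 cos 297° = 27.74
Net east component: -7.30 km.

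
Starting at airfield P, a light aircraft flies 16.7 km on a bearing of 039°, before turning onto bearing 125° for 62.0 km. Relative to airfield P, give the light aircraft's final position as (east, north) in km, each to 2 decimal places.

(61.30, -22.58)

Leg 1 (039°, 16.7 km): east 16.7 sin 39° = 10.51, north 16.7 cos 39° = 12.98
Leg 2 (125°, 62.0 km): east 62.0 sin 125° = 50.79, north 62.0 cos 125° = -35.56
Summing: 61.30 km east, -22.58 km north → (61.30, -22.58).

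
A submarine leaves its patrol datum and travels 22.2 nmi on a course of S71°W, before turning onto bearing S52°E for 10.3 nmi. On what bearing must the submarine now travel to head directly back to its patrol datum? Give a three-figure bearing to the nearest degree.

Leg 1 (S71°W, 22.2 nmi): east 22.2 sin 251° = -20.99, north 22.2 cos 251° = -7.23
Leg 2 (S52°E, 10.3 nmi): east 10.3 sin 128° = 8.12, north 10.3 cos 128° = -6.34
Net displacement: -12.87 east, -13.57 north. Direction back to start is (12.87, 13.57): bearing = atan2(12.87, 13.57) mod 360° = 43.49° ≈ 043°.

043°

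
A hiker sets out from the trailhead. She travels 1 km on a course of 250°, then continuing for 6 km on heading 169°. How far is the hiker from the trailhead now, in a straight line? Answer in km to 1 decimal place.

Leg 1 (250°, 1 km): east 1 sin 250° = -0.94, north 1 cos 250° = -0.34
Leg 2 (169°, 6 km): east 6 sin 169° = 1.14, north 6 cos 169° = -5.89
Net: 0.21 east, -6.23 north. Distance = √((0.21)² + (-6.23)²) = 6.235 km.

6.2 km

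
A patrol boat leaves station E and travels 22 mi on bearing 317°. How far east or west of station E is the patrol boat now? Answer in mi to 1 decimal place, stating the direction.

15.0 mi west

Leg 1 (317°, 22 mi): east 22 sin 317° = -15.00, north 22 cos 317° = 16.09
Net east component: -15.00 mi.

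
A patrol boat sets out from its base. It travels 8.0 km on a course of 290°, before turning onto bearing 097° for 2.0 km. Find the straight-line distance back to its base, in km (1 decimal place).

Leg 1 (290°, 8.0 km): east 8.0 sin 290° = -7.52, north 8.0 cos 290° = 2.74
Leg 2 (097°, 2.0 km): east 2.0 sin 97° = 1.99, north 2.0 cos 97° = -0.24
Net: -5.53 east, 2.49 north. Distance = √((-5.53)² + (2.49)²) = 6.068 km.

6.1 km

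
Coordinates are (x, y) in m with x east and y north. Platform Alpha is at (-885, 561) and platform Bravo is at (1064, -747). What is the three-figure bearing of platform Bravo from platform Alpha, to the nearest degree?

Δeast = 1064 − -885 = 1949.00; Δnorth = -747 − 561 = -1308.00.
Bearing = atan2(Δeast, Δnorth) mod 360° = 123.87° ≈ 124°.

124°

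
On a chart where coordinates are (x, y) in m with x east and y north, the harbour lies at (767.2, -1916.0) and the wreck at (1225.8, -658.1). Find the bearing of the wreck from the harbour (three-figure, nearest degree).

Δeast = 1225.8 − 767.2 = 458.60; Δnorth = -658.1 − -1916.0 = 1257.90.
Bearing = atan2(Δeast, Δnorth) mod 360° = 20.03° ≈ 020°.

020°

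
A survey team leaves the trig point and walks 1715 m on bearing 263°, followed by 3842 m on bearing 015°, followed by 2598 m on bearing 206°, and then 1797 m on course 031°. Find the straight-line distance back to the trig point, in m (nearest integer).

2860 m

Leg 1 (263°, 1715 m): east 1715 sin 263° = -1702.22, north 1715 cos 263° = -209.01
Leg 2 (015°, 3842 m): east 3842 sin 15° = 994.38, north 3842 cos 15° = 3711.09
Leg 3 (206°, 2598 m): east 2598 sin 206° = -1138.89, north 2598 cos 206° = -2335.07
Leg 4 (031°, 1797 m): east 1797 sin 31° = 925.52, north 1797 cos 31° = 1540.33
Net: -921.20 east, 2707.34 north. Distance = √((-921.20)² + (2707.34)²) = 2859.776 m.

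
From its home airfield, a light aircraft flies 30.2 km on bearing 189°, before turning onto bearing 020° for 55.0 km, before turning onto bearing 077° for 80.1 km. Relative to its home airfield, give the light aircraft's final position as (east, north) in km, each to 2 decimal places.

(92.13, 39.87)

Leg 1 (189°, 30.2 km): east 30.2 sin 189° = -4.72, north 30.2 cos 189° = -29.83
Leg 2 (020°, 55.0 km): east 55.0 sin 20° = 18.81, north 55.0 cos 20° = 51.68
Leg 3 (077°, 80.1 km): east 80.1 sin 77° = 78.05, north 80.1 cos 77° = 18.02
Summing: 92.13 km east, 39.87 km north → (92.13, 39.87).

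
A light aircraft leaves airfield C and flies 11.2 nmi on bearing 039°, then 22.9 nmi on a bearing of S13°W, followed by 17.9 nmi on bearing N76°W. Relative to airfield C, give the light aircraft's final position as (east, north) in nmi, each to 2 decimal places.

Leg 1 (039°, 11.2 nmi): east 11.2 sin 39° = 7.05, north 11.2 cos 39° = 8.70
Leg 2 (S13°W, 22.9 nmi): east 22.9 sin 193° = -5.15, north 22.9 cos 193° = -22.31
Leg 3 (N76°W, 17.9 nmi): east 17.9 sin 284° = -17.37, north 17.9 cos 284° = 4.33
Summing: -15.47 nmi east, -9.28 nmi north → (-15.47, -9.28).

(-15.47, -9.28)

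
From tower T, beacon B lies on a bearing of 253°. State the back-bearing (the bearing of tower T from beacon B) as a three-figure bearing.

073°

Back-bearing = 253° − 180° = 073°.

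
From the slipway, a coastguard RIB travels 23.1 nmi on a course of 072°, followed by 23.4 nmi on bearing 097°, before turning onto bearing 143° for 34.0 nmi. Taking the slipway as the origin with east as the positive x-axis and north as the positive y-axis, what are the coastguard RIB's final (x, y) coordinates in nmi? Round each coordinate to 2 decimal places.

(65.66, -22.87)

Leg 1 (072°, 23.1 nmi): east 23.1 sin 72° = 21.97, north 23.1 cos 72° = 7.14
Leg 2 (097°, 23.4 nmi): east 23.4 sin 97° = 23.23, north 23.4 cos 97° = -2.85
Leg 3 (143°, 34.0 nmi): east 34.0 sin 143° = 20.46, north 34.0 cos 143° = -27.15
Summing: 65.66 nmi east, -22.87 nmi north → (65.66, -22.87).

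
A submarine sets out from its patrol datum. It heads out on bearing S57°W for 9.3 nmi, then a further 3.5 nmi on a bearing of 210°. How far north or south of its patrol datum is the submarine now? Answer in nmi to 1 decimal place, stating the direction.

Leg 1 (S57°W, 9.3 nmi): east 9.3 sin 237° = -7.80, north 9.3 cos 237° = -5.07
Leg 2 (210°, 3.5 nmi): east 3.5 sin 210° = -1.75, north 3.5 cos 210° = -3.03
Net north component: -8.10 nmi.

8.1 nmi south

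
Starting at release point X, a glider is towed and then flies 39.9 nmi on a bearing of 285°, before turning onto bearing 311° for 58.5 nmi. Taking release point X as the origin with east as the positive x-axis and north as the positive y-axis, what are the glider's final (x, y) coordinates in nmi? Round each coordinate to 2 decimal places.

Leg 1 (285°, 39.9 nmi): east 39.9 sin 285° = -38.54, north 39.9 cos 285° = 10.33
Leg 2 (311°, 58.5 nmi): east 58.5 sin 311° = -44.15, north 58.5 cos 311° = 38.38
Summing: -82.69 nmi east, 48.71 nmi north → (-82.69, 48.71).

(-82.69, 48.71)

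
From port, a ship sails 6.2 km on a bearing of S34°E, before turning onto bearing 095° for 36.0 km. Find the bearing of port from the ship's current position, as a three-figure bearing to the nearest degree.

Leg 1 (S34°E, 6.2 km): east 6.2 sin 146° = 3.47, north 6.2 cos 146° = -5.14
Leg 2 (095°, 36.0 km): east 36.0 sin 95° = 35.86, north 36.0 cos 95° = -3.14
Net displacement: 39.33 east, -8.28 north. Direction back to start is (-39.33, 8.28): bearing = atan2(-39.33, 8.28) mod 360° = 281.89° ≈ 282°.

282°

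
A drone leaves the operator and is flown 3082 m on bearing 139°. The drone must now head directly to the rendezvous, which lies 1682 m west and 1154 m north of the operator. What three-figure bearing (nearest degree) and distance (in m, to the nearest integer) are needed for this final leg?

313°, 5082 m

Leg 1 (139°, 3082 m): east 3082 sin 139° = 2021.97, north 3082 cos 139° = -2326.01
Current position: (2021.97, -2326.01). Target: (-1682, 1154). Remaining: Δeast = -3703.97, Δnorth = 3480.01.
Bearing = atan2(-3703.97, 3480.01) mod 360° = 313.21°; distance = √((-3703.97)² + (3480.01)²) = 5082.315 m.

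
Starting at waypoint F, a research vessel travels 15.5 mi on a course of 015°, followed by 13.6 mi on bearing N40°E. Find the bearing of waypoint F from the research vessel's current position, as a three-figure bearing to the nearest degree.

Leg 1 (015°, 15.5 mi): east 15.5 sin 15° = 4.01, north 15.5 cos 15° = 14.97
Leg 2 (N40°E, 13.6 mi): east 13.6 sin 40° = 8.74, north 13.6 cos 40° = 10.42
Net displacement: 12.75 east, 25.39 north. Direction back to start is (-12.75, -25.39): bearing = atan2(-12.75, -25.39) mod 360° = 206.67° ≈ 207°.

207°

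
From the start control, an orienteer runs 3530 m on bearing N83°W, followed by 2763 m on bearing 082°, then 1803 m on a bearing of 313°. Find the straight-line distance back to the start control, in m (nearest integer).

Leg 1 (N83°W, 3530 m): east 3530 sin 277° = -3503.69, north 3530 cos 277° = 430.20
Leg 2 (082°, 2763 m): east 2763 sin 82° = 2736.11, north 2763 cos 82° = 384.54
Leg 3 (313°, 1803 m): east 1803 sin 313° = -1318.63, north 1803 cos 313° = 1229.64
Net: -2086.21 east, 2044.38 north. Distance = √((-2086.21)² + (2044.38)²) = 2920.914 m.

2921 m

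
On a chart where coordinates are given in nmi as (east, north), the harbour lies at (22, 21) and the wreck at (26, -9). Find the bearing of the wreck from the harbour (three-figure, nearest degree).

Δeast = 26 − 22 = 4.00; Δnorth = -9 − 21 = -30.00.
Bearing = atan2(Δeast, Δnorth) mod 360° = 172.41° ≈ 172°.

172°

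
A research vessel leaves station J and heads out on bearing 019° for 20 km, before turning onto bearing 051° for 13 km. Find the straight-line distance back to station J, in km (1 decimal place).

Leg 1 (019°, 20 km): east 20 sin 19° = 6.51, north 20 cos 19° = 18.91
Leg 2 (051°, 13 km): east 13 sin 51° = 10.10, north 13 cos 51° = 8.18
Net: 16.61 east, 27.09 north. Distance = √((16.61)² + (27.09)²) = 31.780 km.

31.8 km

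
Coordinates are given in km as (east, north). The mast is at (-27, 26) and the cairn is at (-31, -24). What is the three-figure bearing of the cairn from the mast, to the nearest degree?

Δeast = -31 − -27 = -4.00; Δnorth = -24 − 26 = -50.00.
Bearing = atan2(Δeast, Δnorth) mod 360° = 184.57° ≈ 185°.

185°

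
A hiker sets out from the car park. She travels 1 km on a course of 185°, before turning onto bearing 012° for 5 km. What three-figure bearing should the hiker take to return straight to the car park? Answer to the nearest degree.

194°

Leg 1 (185°, 1 km): east 1 sin 185° = -0.09, north 1 cos 185° = -1.00
Leg 2 (012°, 5 km): east 5 sin 12° = 1.04, north 5 cos 12° = 4.89
Net displacement: 0.95 east, 3.89 north. Direction back to start is (-0.95, -3.89): bearing = atan2(-0.95, -3.89) mod 360° = 193.74° ≈ 194°.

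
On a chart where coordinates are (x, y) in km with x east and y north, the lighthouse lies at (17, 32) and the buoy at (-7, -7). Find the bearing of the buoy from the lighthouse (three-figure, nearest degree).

Δeast = -7 − 17 = -24.00; Δnorth = -7 − 32 = -39.00.
Bearing = atan2(Δeast, Δnorth) mod 360° = 211.61° ≈ 212°.

212°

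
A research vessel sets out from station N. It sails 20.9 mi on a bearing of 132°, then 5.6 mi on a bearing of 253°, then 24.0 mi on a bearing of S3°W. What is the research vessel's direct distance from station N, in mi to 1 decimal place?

40.6 mi

Leg 1 (132°, 20.9 mi): east 20.9 sin 132° = 15.53, north 20.9 cos 132° = -13.98
Leg 2 (253°, 5.6 mi): east 5.6 sin 253° = -5.36, north 5.6 cos 253° = -1.64
Leg 3 (S3°W, 24.0 mi): east 24.0 sin 183° = -1.26, north 24.0 cos 183° = -23.97
Net: 8.92 east, -39.59 north. Distance = √((8.92)² + (-39.59)²) = 40.582 mi.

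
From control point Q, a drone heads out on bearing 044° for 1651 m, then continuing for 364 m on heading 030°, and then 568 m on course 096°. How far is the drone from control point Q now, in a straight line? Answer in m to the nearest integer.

Leg 1 (044°, 1651 m): east 1651 sin 44° = 1146.88, north 1651 cos 44° = 1187.63
Leg 2 (030°, 364 m): east 364 sin 30° = 182.00, north 364 cos 30° = 315.23
Leg 3 (096°, 568 m): east 568 sin 96° = 564.89, north 568 cos 96° = -59.37
Net: 1893.77 east, 1443.49 north. Distance = √((1893.77)² + (1443.49)²) = 2381.182 m.

2381 m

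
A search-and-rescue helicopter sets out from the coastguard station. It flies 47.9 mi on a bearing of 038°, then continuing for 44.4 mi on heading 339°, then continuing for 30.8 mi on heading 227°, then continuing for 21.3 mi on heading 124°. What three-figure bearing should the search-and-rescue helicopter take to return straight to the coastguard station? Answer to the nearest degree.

191°

Leg 1 (038°, 47.9 mi): east 47.9 sin 38° = 29.49, north 47.9 cos 38° = 37.75
Leg 2 (339°, 44.4 mi): east 44.4 sin 339° = -15.91, north 44.4 cos 339° = 41.45
Leg 3 (227°, 30.8 mi): east 30.8 sin 227° = -22.53, north 30.8 cos 227° = -21.01
Leg 4 (124°, 21.3 mi): east 21.3 sin 124° = 17.66, north 21.3 cos 124° = -11.91
Net displacement: 8.71 east, 46.28 north. Direction back to start is (-8.71, -46.28): bearing = atan2(-8.71, -46.28) mod 360° = 190.66° ≈ 191°.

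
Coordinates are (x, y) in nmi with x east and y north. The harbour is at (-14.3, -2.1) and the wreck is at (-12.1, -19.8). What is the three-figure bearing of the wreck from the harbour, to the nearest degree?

173°

Δeast = -12.1 − -14.3 = 2.20; Δnorth = -19.8 − -2.1 = -17.70.
Bearing = atan2(Δeast, Δnorth) mod 360° = 172.91° ≈ 173°.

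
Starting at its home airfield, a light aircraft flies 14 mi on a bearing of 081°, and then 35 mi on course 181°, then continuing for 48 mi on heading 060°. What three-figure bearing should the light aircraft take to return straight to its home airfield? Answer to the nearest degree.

Leg 1 (081°, 14 mi): east 14 sin 81° = 13.83, north 14 cos 81° = 2.19
Leg 2 (181°, 35 mi): east 35 sin 181° = -0.61, north 35 cos 181° = -34.99
Leg 3 (060°, 48 mi): east 48 sin 60° = 41.57, north 48 cos 60° = 24.00
Net displacement: 54.79 east, -8.80 north. Direction back to start is (-54.79, 8.80): bearing = atan2(-54.79, 8.80) mod 360° = 279.13° ≈ 279°.

279°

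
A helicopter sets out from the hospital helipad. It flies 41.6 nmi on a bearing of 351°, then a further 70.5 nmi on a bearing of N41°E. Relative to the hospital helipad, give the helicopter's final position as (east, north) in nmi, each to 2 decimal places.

Leg 1 (351°, 41.6 nmi): east 41.6 sin 351° = -6.51, north 41.6 cos 351° = 41.09
Leg 2 (N41°E, 70.5 nmi): east 70.5 sin 41° = 46.25, north 70.5 cos 41° = 53.21
Summing: 39.74 nmi east, 94.29 nmi north → (39.74, 94.29).

(39.74, 94.29)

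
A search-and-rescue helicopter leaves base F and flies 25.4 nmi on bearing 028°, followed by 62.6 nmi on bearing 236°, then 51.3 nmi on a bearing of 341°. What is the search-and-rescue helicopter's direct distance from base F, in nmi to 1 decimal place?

Leg 1 (028°, 25.4 nmi): east 25.4 sin 28° = 11.92, north 25.4 cos 28° = 22.43
Leg 2 (236°, 62.6 nmi): east 62.6 sin 236° = -51.90, north 62.6 cos 236° = -35.01
Leg 3 (341°, 51.3 nmi): east 51.3 sin 341° = -16.70, north 51.3 cos 341° = 48.51
Net: -56.67 east, 35.93 north. Distance = √((-56.67)² + (35.93)²) = 67.103 nmi.

67.1 nmi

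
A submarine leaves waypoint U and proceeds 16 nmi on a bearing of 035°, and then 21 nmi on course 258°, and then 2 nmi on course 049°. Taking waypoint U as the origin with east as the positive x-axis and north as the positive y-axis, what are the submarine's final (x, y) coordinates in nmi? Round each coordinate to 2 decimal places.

Leg 1 (035°, 16 nmi): east 16 sin 35° = 9.18, north 16 cos 35° = 13.11
Leg 2 (258°, 21 nmi): east 21 sin 258° = -20.54, north 21 cos 258° = -4.37
Leg 3 (049°, 2 nmi): east 2 sin 49° = 1.51, north 2 cos 49° = 1.31
Summing: -9.85 nmi east, 10.05 nmi north → (-9.85, 10.05).

(-9.85, 10.05)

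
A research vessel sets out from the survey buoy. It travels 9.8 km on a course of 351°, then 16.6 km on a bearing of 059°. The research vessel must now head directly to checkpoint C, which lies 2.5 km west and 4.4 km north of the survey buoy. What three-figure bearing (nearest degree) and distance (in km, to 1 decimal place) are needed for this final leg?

Leg 1 (351°, 9.8 km): east 9.8 sin 351° = -1.53, north 9.8 cos 351° = 9.68
Leg 2 (059°, 16.6 km): east 16.6 sin 59° = 14.23, north 16.6 cos 59° = 8.55
Current position: (12.70, 18.23). Target: (-2.5, 4.4). Remaining: Δeast = -15.20, Δnorth = -13.83.
Bearing = atan2(-15.20, -13.83) mod 360° = 227.70°; distance = √((-15.20)² + (-13.83)²) = 20.546 km.

228°, 20.5 km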